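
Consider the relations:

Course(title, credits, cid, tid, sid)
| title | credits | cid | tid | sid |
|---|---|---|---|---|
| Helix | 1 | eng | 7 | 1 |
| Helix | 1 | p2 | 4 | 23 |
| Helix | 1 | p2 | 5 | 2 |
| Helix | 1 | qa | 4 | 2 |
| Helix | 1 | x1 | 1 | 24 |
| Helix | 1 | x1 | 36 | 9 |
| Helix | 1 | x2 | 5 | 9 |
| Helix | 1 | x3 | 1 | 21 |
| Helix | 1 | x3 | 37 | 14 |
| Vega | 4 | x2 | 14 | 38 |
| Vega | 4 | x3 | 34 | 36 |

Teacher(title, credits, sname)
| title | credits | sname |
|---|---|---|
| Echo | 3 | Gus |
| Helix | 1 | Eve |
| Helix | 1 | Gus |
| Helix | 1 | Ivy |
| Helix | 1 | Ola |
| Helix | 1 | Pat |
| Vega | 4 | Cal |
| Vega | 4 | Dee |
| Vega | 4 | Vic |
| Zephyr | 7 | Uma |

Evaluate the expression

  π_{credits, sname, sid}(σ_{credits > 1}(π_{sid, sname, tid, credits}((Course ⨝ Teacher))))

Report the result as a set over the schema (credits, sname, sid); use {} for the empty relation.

{(4, Cal, 36), (4, Cal, 38), (4, Dee, 36), (4, Dee, 38), (4, Vic, 36), (4, Vic, 38)}

Natural join on title, credits: {(Helix, 1, eng, 7, 1, Eve), (Helix, 1, eng, 7, 1, Gus), (Helix, 1, eng, 7, 1, Ivy), (Helix, 1, eng, 7, 1, Ola), (Helix, 1, eng, 7, 1, Pat), (Helix, 1, p2, 4, 23, Eve), (Helix, 1, p2, 4, 23, Gus), (Helix, 1, p2, 4, 23, Ivy), (Helix, 1, p2, 4, 23, Ola), (Helix, 1, p2, 4, 23, Pat), (Helix, 1, p2, 5, 2, Eve), (Helix, 1, p2, 5, 2, Gus), (Helix, 1, p2, 5, 2, Ivy), (Helix, 1, p2, 5, 2, Ola), (Helix, 1, p2, 5, 2, Pat), (Helix, 1, qa, 4, 2, Eve), (Helix, 1, qa, 4, 2, Gus), (Helix, 1, qa, 4, 2, Ivy), (Helix, 1, qa, 4, 2, Ola), (Helix, 1, qa, 4, 2, Pat), (Helix, 1, x1, 1, 24, Eve), (Helix, 1, x1, 1, 24, Gus), (Helix, 1, x1, 1, 24, Ivy), (Helix, 1, x1, 1, 24, Ola), (Helix, 1, x1, 1, 24, Pat), (Helix, 1, x1, 36, 9, Eve), (Helix, 1, x1, 36, 9, Gus), (Helix, 1, x1, 36, 9, Ivy), (Helix, 1, x1, 36, 9, Ola), (Helix, 1, x1, 36, 9, Pat), (Helix, 1, x2, 5, 9, Eve), (Helix, 1, x2, 5, 9, Gus), (Helix, 1, x2, 5, 9, Ivy), (Helix, 1, x2, 5, 9, Ola), (Helix, 1, x2, 5, 9, Pat), (Helix, 1, x3, 1, 21, Eve), (Helix, 1, x3, 1, 21, Gus), (Helix, 1, x3, 1, 21, Ivy), (Helix, 1, x3, 1, 21, Ola), (Helix, 1, x3, 1, 21, Pat), (Helix, 1, x3, 37, 14, Eve), (Helix, 1, x3, 37, 14, Gus), (Helix, 1, x3, 37, 14, Ivy), (Helix, 1, x3, 37, 14, Ola), (Helix, 1, x3, 37, 14, Pat), (Vega, 4, x2, 14, 38, Cal), (Vega, 4, x2, 14, 38, Dee), (Vega, 4, x2, 14, 38, Vic), (Vega, 4, x3, 34, 36, Cal), (Vega, 4, x3, 34, 36, Dee), (Vega, 4, x3, 34, 36, Vic)}
π_{sid, sname, tid, credits} gives {(1, Eve, 7, 1), (1, Gus, 7, 1), (1, Ivy, 7, 1), (1, Ola, 7, 1), (1, Pat, 7, 1), (14, Eve, 37, 1), (14, Gus, 37, 1), (14, Ivy, 37, 1), (14, Ola, 37, 1), (14, Pat, 37, 1), (2, Eve, 4, 1), (2, Eve, 5, 1), (2, Gus, 4, 1), (2, Gus, 5, 1), (2, Ivy, 4, 1), (2, Ivy, 5, 1), (2, Ola, 4, 1), (2, Ola, 5, 1), (2, Pat, 4, 1), (2, Pat, 5, 1), (21, Eve, 1, 1), (21, Gus, 1, 1), (21, Ivy, 1, 1), (21, Ola, 1, 1), (21, Pat, 1, 1), (23, Eve, 4, 1), (23, Gus, 4, 1), (23, Ivy, 4, 1), (23, Ola, 4, 1), (23, Pat, 4, 1), (24, Eve, 1, 1), (24, Gus, 1, 1), (24, Ivy, 1, 1), (24, Ola, 1, 1), (24, Pat, 1, 1), (36, Cal, 34, 4), (36, Dee, 34, 4), (36, Vic, 34, 4), (38, Cal, 14, 4), (38, Dee, 14, 4), (38, Vic, 14, 4), (9, Eve, 36, 1), (9, Eve, 5, 1), (9, Gus, 36, 1), (9, Gus, 5, 1), (9, Ivy, 36, 1), (9, Ivy, 5, 1), (9, Ola, 36, 1), (9, Ola, 5, 1), (9, Pat, 36, 1), (9, Pat, 5, 1)}.
σ[credits > 1]: keep tuples satisfying credits > 1 → {(36, Cal, 34, 4), (36, Dee, 34, 4), (36, Vic, 34, 4), (38, Cal, 14, 4), (38, Dee, 14, 4), (38, Vic, 14, 4)}
π_{credits, sname, sid} gives {(4, Cal, 36), (4, Cal, 38), (4, Dee, 36), (4, Dee, 38), (4, Vic, 36), (4, Vic, 38)}.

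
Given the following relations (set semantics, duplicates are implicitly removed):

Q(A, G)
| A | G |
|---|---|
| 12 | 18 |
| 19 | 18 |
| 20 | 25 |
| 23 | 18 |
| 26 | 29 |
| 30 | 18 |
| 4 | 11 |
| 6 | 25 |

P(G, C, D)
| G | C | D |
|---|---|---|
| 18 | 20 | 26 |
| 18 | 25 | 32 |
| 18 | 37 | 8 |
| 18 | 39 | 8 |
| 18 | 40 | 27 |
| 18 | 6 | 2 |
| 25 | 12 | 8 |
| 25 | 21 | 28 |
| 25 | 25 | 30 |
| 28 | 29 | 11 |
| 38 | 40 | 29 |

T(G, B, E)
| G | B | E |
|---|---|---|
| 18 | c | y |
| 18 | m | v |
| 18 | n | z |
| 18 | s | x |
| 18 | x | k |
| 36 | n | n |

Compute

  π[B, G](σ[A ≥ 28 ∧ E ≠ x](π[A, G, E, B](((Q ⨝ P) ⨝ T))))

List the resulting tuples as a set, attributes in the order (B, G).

Q ⋈ P (natural join on G): {(12, 18, 20, 26), (12, 18, 25, 32), (12, 18, 37, 8), (12, 18, 39, 8), (12, 18, 40, 27), (12, 18, 6, 2), (19, 18, 20, 26), (19, 18, 25, 32), (19, 18, 37, 8), (19, 18, 39, 8), (19, 18, 40, 27), (19, 18, 6, 2), (20, 25, 12, 8), (20, 25, 21, 28), (20, 25, 25, 30), (23, 18, 20, 26), (23, 18, 25, 32), (23, 18, 37, 8), (23, 18, 39, 8), (23, 18, 40, 27), (23, 18, 6, 2), (30, 18, 20, 26), (30, 18, 25, 32), (30, 18, 37, 8), (30, 18, 39, 8), (30, 18, 40, 27), (30, 18, 6, 2), (6, 25, 12, 8), (6, 25, 21, 28), (6, 25, 25, 30)}
(Q ⨝ P) ⋈ T (natural join on G): {(12, 18, 20, 26, c, y), (12, 18, 20, 26, m, v), (12, 18, 20, 26, n, z), (12, 18, 20, 26, s, x), (12, 18, 20, 26, x, k), (12, 18, 25, 32, c, y), (12, 18, 25, 32, m, v), (12, 18, 25, 32, n, z), (12, 18, 25, 32, s, x), (12, 18, 25, 32, x, k), (12, 18, 37, 8, c, y), (12, 18, 37, 8, m, v), (12, 18, 37, 8, n, z), (12, 18, 37, 8, s, x), (12, 18, 37, 8, x, k), (12, 18, 39, 8, c, y), (12, 18, 39, 8, m, v), (12, 18, 39, 8, n, z), (12, 18, 39, 8, s, x), (12, 18, 39, 8, x, k), (12, 18, 40, 27, c, y), (12, 18, 40, 27, m, v), (12, 18, 40, 27, n, z), (12, 18, 40, 27, s, x), (12, 18, 40, 27, x, k), (12, 18, 6, 2, c, y), (12, 18, 6, 2, m, v), (12, 18, 6, 2, n, z), (12, 18, 6, 2, s, x), (12, 18, 6, 2, x, k), (19, 18, 20, 26, c, y), (19, 18, 20, 26, m, v), (19, 18, 20, 26, n, z), (19, 18, 20, 26, s, x), (19, 18, 20, 26, x, k), (19, 18, 25, 32, c, y), (19, 18, 25, 32, m, v), (19, 18, 25, 32, n, z), (19, 18, 25, 32, s, x), (19, 18, 25, 32, x, k), (19, 18, 37, 8, c, y), (19, 18, 37, 8, m, v), (19, 18, 37, 8, n, z), (19, 18, 37, 8, s, x), (19, 18, 37, 8, x, k), (19, 18, 39, 8, c, y), (19, 18, 39, 8, m, v), (19, 18, 39, 8, n, z), (19, 18, 39, 8, s, x), (19, 18, 39, 8, x, k), (19, 18, 40, 27, c, y), (19, 18, 40, 27, m, v), (19, 18, 40, 27, n, z), (19, 18, 40, 27, s, x), (19, 18, 40, 27, x, k), (19, 18, 6, 2, c, y), (19, 18, 6, 2, m, v), (19, 18, 6, 2, n, z), (19, 18, 6, 2, s, x), (19, 18, 6, 2, x, k), (23, 18, 20, 26, c, y), (23, 18, 20, 26, m, v), (23, 18, 20, 26, n, z), (23, 18, 20, 26, s, x), (23, 18, 20, 26, x, k), (23, 18, 25, 32, c, y), (23, 18, 25, 32, m, v), (23, 18, 25, 32, n, z), (23, 18, 25, 32, s, x), (23, 18, 25, 32, x, k), (23, 18, 37, 8, c, y), (23, 18, 37, 8, m, v), (23, 18, 37, 8, n, z), (23, 18, 37, 8, s, x), (23, 18, 37, 8, x, k), (23, 18, 39, 8, c, y), (23, 18, 39, 8, m, v), (23, 18, 39, 8, n, z), (23, 18, 39, 8, s, x), (23, 18, 39, 8, x, k), (23, 18, 40, 27, c, y), (23, 18, 40, 27, m, v), (23, 18, 40, 27, n, z), (23, 18, 40, 27, s, x), (23, 18, 40, 27, x, k), (23, 18, 6, 2, c, y), (23, 18, 6, 2, m, v), (23, 18, 6, 2, n, z), (23, 18, 6, 2, s, x), (23, 18, 6, 2, x, k), (30, 18, 20, 26, c, y), (30, 18, 20, 26, m, v), (30, 18, 20, 26, n, z), (30, 18, 20, 26, s, x), (30, 18, 20, 26, x, k), (30, 18, 25, 32, c, y), (30, 18, 25, 32, m, v), (30, 18, 25, 32, n, z), (30, 18, 25, 32, s, x), (30, 18, 25, 32, x, k), (30, 18, 37, 8, c, y), (30, 18, 37, 8, m, v), (30, 18, 37, 8, n, z), (30, 18, 37, 8, s, x), (30, 18, 37, 8, x, k), (30, 18, 39, 8, c, y), (30, 18, 39, 8, m, v), (30, 18, 39, 8, n, z), (30, 18, 39, 8, s, x), (30, 18, 39, 8, x, k), (30, 18, 40, 27, c, y), (30, 18, 40, 27, m, v), (30, 18, 40, 27, n, z), (30, 18, 40, 27, s, x), (30, 18, 40, 27, x, k), (30, 18, 6, 2, c, y), (30, 18, 6, 2, m, v), (30, 18, 6, 2, n, z), (30, 18, 6, 2, s, x), (30, 18, 6, 2, x, k)}
π[A, G, E, B]: project onto (A, G, E, B) (100 duplicate(s) eliminated) → {(12, 18, k, x), (12, 18, v, m), (12, 18, x, s), (12, 18, y, c), (12, 18, z, n), (19, 18, k, x), (19, 18, v, m), (19, 18, x, s), (19, 18, y, c), (19, 18, z, n), (23, 18, k, x), (23, 18, v, m), (23, 18, x, s), (23, 18, y, c), (23, 18, z, n), (30, 18, k, x), (30, 18, v, m), (30, 18, x, s), (30, 18, y, c), (30, 18, z, n)}
Apply σ_{A ≥ 28 ∧ E ≠ x}; surviving tuples: {(30, 18, k, x), (30, 18, v, m), (30, 18, y, c), (30, 18, z, n)}
π[B, G]: project onto (B, G) → {(c, 18), (m, 18), (n, 18), (x, 18)}

{(c, 18), (m, 18), (n, 18), (x, 18)}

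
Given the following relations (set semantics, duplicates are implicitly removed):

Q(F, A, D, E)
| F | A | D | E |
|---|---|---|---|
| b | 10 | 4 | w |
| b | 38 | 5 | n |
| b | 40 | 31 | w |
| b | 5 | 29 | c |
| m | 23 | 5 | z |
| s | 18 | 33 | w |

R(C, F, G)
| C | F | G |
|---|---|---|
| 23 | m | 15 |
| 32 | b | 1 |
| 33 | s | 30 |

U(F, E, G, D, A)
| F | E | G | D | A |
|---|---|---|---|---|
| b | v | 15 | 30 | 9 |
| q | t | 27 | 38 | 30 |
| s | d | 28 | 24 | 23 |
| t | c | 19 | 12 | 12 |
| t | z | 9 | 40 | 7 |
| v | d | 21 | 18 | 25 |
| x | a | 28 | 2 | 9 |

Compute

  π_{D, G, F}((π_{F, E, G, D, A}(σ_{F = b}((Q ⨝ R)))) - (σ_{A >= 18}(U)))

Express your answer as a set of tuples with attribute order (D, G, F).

Q ⋈ R (natural join on F): {(b, 10, 4, w, 32, 1), (b, 38, 5, n, 32, 1), (b, 40, 31, w, 32, 1), (b, 5, 29, c, 32, 1), (m, 23, 5, z, 23, 15), (s, 18, 33, w, 33, 30)}
Selection F = b: {(b, 10, 4, w, 32, 1), (b, 38, 5, n, 32, 1), (b, 40, 31, w, 32, 1), (b, 5, 29, c, 32, 1)}
π[F, E, G, D, A]: project onto (F, E, G, D, A) → {(b, c, 1, 29, 5), (b, n, 1, 5, 38), (b, w, 1, 31, 40), (b, w, 1, 4, 10)}
Selection A >= 18: {(q, t, 27, 38, 30), (s, d, 28, 24, 23), (v, d, 21, 18, 25)}
Taking the difference: {(b, c, 1, 29, 5), (b, n, 1, 5, 38), (b, w, 1, 31, 40), (b, w, 1, 4, 10)}
π[D, G, F]: project onto (D, G, F) → {(29, 1, b), (31, 1, b), (4, 1, b), (5, 1, b)}

{(29, 1, b), (31, 1, b), (4, 1, b), (5, 1, b)}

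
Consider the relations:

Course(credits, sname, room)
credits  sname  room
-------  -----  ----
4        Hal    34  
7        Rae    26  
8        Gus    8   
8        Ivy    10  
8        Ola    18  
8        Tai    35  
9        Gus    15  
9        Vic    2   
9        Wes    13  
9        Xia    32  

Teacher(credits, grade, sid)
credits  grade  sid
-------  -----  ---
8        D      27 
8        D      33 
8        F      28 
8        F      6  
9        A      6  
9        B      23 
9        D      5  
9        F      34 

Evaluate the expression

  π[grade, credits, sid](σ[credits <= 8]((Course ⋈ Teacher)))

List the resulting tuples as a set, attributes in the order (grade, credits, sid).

{(D, 8, 27), (D, 8, 33), (F, 8, 28), (F, 8, 6)}

Joining Course and Teacher on credits yields {(8, Gus, 8, D, 27), (8, Gus, 8, D, 33), (8, Gus, 8, F, 28), (8, Gus, 8, F, 6), (8, Ivy, 10, D, 27), (8, Ivy, 10, D, 33), (8, Ivy, 10, F, 28), (8, Ivy, 10, F, 6), (8, Ola, 18, D, 27), (8, Ola, 18, D, 33), (8, Ola, 18, F, 28), (8, Ola, 18, F, 6), (8, Tai, 35, D, 27), (8, Tai, 35, D, 33), (8, Tai, 35, F, 28), (8, Tai, 35, F, 6), (9, Gus, 15, A, 6), (9, Gus, 15, B, 23), (9, Gus, 15, D, 5), (9, Gus, 15, F, 34), (9, Vic, 2, A, 6), (9, Vic, 2, B, 23), (9, Vic, 2, D, 5), (9, Vic, 2, F, 34), (9, Wes, 13, A, 6), (9, Wes, 13, B, 23), (9, Wes, 13, D, 5), (9, Wes, 13, F, 34), (9, Xia, 32, A, 6), (9, Xia, 32, B, 23), (9, Xia, 32, D, 5), (9, Xia, 32, F, 34)}.
Filtering on credits <= 8 leaves {(8, Gus, 8, D, 27), (8, Gus, 8, D, 33), (8, Gus, 8, F, 28), (8, Gus, 8, F, 6), (8, Ivy, 10, D, 27), (8, Ivy, 10, D, 33), (8, Ivy, 10, F, 28), (8, Ivy, 10, F, 6), (8, Ola, 18, D, 27), (8, Ola, 18, D, 33), (8, Ola, 18, F, 28), (8, Ola, 18, F, 6), (8, Tai, 35, D, 27), (8, Tai, 35, D, 33), (8, Tai, 35, F, 28), (8, Tai, 35, F, 6)}.
π[grade, credits, sid]: project onto (grade, credits, sid) (12 duplicate(s) eliminated) → {(D, 8, 27), (D, 8, 33), (F, 8, 28), (F, 8, 6)}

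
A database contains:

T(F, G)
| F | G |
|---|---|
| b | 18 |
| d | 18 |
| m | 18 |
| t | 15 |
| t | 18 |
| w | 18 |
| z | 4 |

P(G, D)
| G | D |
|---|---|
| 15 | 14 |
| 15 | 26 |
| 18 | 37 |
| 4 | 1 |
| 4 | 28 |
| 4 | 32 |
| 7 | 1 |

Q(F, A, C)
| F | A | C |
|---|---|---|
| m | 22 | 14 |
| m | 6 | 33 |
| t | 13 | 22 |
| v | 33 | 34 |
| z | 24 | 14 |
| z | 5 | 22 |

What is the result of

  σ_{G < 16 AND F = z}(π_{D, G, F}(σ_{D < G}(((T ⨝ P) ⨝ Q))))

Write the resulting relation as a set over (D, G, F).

{(1, 4, z)}

T ⋈ P (natural join on G): {(b, 18, 37), (d, 18, 37), (m, 18, 37), (t, 15, 14), (t, 15, 26), (t, 18, 37), (w, 18, 37), (z, 4, 1), (z, 4, 28), (z, 4, 32)}
(T ⨝ P) ⋈ Q (natural join on F): {(m, 18, 37, 22, 14), (m, 18, 37, 6, 33), (t, 15, 14, 13, 22), (t, 15, 26, 13, 22), (t, 18, 37, 13, 22), (z, 4, 1, 24, 14), (z, 4, 1, 5, 22), (z, 4, 28, 24, 14), (z, 4, 28, 5, 22), (z, 4, 32, 24, 14), (z, 4, 32, 5, 22)}
Filtering on D < G leaves {(t, 15, 14, 13, 22), (z, 4, 1, 24, 14), (z, 4, 1, 5, 22)}.
Projecting to D, G, F (1 duplicate(s) eliminated): {(1, 4, z), (14, 15, t)}
Filtering on G < 16 AND F = z leaves {(1, 4, z)}.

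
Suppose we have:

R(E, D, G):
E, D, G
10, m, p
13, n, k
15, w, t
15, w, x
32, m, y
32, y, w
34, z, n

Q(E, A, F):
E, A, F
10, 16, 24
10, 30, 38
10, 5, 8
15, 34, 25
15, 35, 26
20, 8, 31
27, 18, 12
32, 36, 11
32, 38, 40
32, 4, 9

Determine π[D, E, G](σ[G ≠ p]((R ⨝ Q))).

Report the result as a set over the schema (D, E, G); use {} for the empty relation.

{(m, 32, y), (w, 15, t), (w, 15, x), (y, 32, w)}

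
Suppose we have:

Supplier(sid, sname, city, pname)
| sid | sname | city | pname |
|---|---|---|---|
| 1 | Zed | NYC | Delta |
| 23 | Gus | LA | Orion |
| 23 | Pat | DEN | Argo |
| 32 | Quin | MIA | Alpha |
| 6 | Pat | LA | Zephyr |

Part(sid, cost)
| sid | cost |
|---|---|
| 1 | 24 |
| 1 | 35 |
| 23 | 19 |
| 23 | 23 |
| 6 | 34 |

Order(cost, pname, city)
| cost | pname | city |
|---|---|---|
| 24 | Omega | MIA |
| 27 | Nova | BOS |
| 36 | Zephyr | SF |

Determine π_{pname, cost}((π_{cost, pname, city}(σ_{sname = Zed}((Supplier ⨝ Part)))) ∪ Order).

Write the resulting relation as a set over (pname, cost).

{(Delta, 24), (Delta, 35), (Nova, 27), (Omega, 24), (Zephyr, 36)}

Natural join on sid: {(1, Zed, NYC, Delta, 24), (1, Zed, NYC, Delta, 35), (23, Gus, LA, Orion, 19), (23, Gus, LA, Orion, 23), (23, Pat, DEN, Argo, 19), (23, Pat, DEN, Argo, 23), (6, Pat, LA, Zephyr, 34)}
σ[sname = Zed]: keep tuples satisfying sname = Zed → {(1, Zed, NYC, Delta, 24), (1, Zed, NYC, Delta, 35)}
π[cost, pname, city]: project onto (cost, pname, city) → {(24, Delta, NYC), (35, Delta, NYC)}
Taking the union: {(24, Delta, NYC), (24, Omega, MIA), (27, Nova, BOS), (35, Delta, NYC), (36, Zephyr, SF)}
π[pname, cost]: project onto (pname, cost) → {(Delta, 24), (Delta, 35), (Nova, 27), (Omega, 24), (Zephyr, 36)}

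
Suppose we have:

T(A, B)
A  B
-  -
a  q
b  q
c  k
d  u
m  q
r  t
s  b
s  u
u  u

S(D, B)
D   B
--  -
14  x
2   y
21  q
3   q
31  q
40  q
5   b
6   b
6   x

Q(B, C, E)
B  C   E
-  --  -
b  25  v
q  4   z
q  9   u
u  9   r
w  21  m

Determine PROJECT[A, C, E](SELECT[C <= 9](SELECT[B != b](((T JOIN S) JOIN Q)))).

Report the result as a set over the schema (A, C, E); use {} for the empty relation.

T ⋈ S (natural join on B): {(a, q, 21), (a, q, 3), (a, q, 31), (a, q, 40), (b, q, 21), (b, q, 3), (b, q, 31), (b, q, 40), (m, q, 21), (m, q, 3), (m, q, 31), (m, q, 40), (s, b, 5), (s, b, 6)}
(T JOIN S) ⋈ Q (natural join on B): {(a, q, 21, 4, z), (a, q, 21, 9, u), (a, q, 3, 4, z), (a, q, 3, 9, u), (a, q, 31, 4, z), (a, q, 31, 9, u), (a, q, 40, 4, z), (a, q, 40, 9, u), (b, q, 21, 4, z), (b, q, 21, 9, u), (b, q, 3, 4, z), (b, q, 3, 9, u), (b, q, 31, 4, z), (b, q, 31, 9, u), (b, q, 40, 4, z), (b, q, 40, 9, u), (m, q, 21, 4, z), (m, q, 21, 9, u), (m, q, 3, 4, z), (m, q, 3, 9, u), (m, q, 31, 4, z), (m, q, 31, 9, u), (m, q, 40, 4, z), (m, q, 40, 9, u), (s, b, 5, 25, v), (s, b, 6, 25, v)}
Selection B != b: {(a, q, 21, 4, z), (a, q, 21, 9, u), (a, q, 3, 4, z), (a, q, 3, 9, u), (a, q, 31, 4, z), (a, q, 31, 9, u), (a, q, 40, 4, z), (a, q, 40, 9, u), (b, q, 21, 4, z), (b, q, 21, 9, u), (b, q, 3, 4, z), (b, q, 3, 9, u), (b, q, 31, 4, z), (b, q, 31, 9, u), (b, q, 40, 4, z), (b, q, 40, 9, u), (m, q, 21, 4, z), (m, q, 21, 9, u), (m, q, 3, 4, z), (m, q, 3, 9, u), (m, q, 31, 4, z), (m, q, 31, 9, u), (m, q, 40, 4, z), (m, q, 40, 9, u)}
Selection C <= 9: {(a, q, 21, 4, z), (a, q, 21, 9, u), (a, q, 3, 4, z), (a, q, 3, 9, u), (a, q, 31, 4, z), (a, q, 31, 9, u), (a, q, 40, 4, z), (a, q, 40, 9, u), (b, q, 21, 4, z), (b, q, 21, 9, u), (b, q, 3, 4, z), (b, q, 3, 9, u), (b, q, 31, 4, z), (b, q, 31, 9, u), (b, q, 40, 4, z), (b, q, 40, 9, u), (m, q, 21, 4, z), (m, q, 21, 9, u), (m, q, 3, 4, z), (m, q, 3, 9, u), (m, q, 31, 4, z), (m, q, 31, 9, u), (m, q, 40, 4, z), (m, q, 40, 9, u)}
Projecting to A, C, E (18 duplicate(s) eliminated): {(a, 4, z), (a, 9, u), (b, 4, z), (b, 9, u), (m, 4, z), (m, 9, u)}

{(a, 4, z), (a, 9, u), (b, 4, z), (b, 9, u), (m, 4, z), (m, 9, u)}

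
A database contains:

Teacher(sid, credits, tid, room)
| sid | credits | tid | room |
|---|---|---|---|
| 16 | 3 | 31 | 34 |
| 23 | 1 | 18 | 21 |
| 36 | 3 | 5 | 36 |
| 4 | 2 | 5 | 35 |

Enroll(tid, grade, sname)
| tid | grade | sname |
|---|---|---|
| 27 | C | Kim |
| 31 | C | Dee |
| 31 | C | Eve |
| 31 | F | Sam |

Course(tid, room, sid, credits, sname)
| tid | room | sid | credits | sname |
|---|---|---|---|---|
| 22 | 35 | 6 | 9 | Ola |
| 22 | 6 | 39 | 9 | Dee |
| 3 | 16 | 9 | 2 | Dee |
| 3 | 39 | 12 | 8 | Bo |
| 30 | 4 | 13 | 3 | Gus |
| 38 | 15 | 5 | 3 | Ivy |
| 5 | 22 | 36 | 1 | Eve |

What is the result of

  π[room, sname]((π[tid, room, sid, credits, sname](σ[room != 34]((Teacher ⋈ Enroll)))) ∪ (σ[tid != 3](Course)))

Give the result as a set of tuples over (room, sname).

Natural join on tid: {(16, 3, 31, 34, C, Dee), (16, 3, 31, 34, C, Eve), (16, 3, 31, 34, F, Sam)}
σ[room != 34]: keep tuples satisfying room != 34 → {}
π[tid, room, sid, credits, sname]: project onto (tid, room, sid, credits, sname) → {}
σ[tid != 3]: keep tuples satisfying tid != 3 → {(22, 35, 6, 9, Ola), (22, 6, 39, 9, Dee), (30, 4, 13, 3, Gus), (38, 15, 5, 3, Ivy), (5, 22, 36, 1, Eve)}
Set union of the two operands is {(22, 35, 6, 9, Ola), (22, 6, 39, 9, Dee), (30, 4, 13, 3, Gus), (38, 15, 5, 3, Ivy), (5, 22, 36, 1, Eve)}.
π[room, sname]: project onto (room, sname) → {(15, Ivy), (22, Eve), (35, Ola), (4, Gus), (6, Dee)}

{(15, Ivy), (22, Eve), (35, Ola), (4, Gus), (6, Dee)}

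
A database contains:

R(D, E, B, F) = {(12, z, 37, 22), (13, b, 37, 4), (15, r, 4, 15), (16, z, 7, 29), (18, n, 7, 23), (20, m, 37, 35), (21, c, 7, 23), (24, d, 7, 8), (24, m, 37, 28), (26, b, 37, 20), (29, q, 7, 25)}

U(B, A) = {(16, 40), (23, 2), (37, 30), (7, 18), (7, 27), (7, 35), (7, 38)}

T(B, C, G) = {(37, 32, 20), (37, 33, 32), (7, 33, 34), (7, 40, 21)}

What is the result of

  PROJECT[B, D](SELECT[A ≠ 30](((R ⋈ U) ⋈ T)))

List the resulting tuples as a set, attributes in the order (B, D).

Joining R and U on B yields {(12, z, 37, 22, 30), (13, b, 37, 4, 30), (16, z, 7, 29, 18), (16, z, 7, 29, 27), (16, z, 7, 29, 35), (16, z, 7, 29, 38), (18, n, 7, 23, 18), (18, n, 7, 23, 27), (18, n, 7, 23, 35), (18, n, 7, 23, 38), (20, m, 37, 35, 30), (21, c, 7, 23, 18), (21, c, 7, 23, 27), (21, c, 7, 23, 35), (21, c, 7, 23, 38), (24, d, 7, 8, 18), (24, d, 7, 8, 27), (24, d, 7, 8, 35), (24, d, 7, 8, 38), (24, m, 37, 28, 30), (26, b, 37, 20, 30), (29, q, 7, 25, 18), (29, q, 7, 25, 27), (29, q, 7, 25, 35), (29, q, 7, 25, 38)}.
Joining (R ⋈ U) and T on B yields {(12, z, 37, 22, 30, 32, 20), (12, z, 37, 22, 30, 33, 32), (13, b, 37, 4, 30, 32, 20), (13, b, 37, 4, 30, 33, 32), (16, z, 7, 29, 18, 33, 34), (16, z, 7, 29, 18, 40, 21), (16, z, 7, 29, 27, 33, 34), (16, z, 7, 29, 27, 40, 21), (16, z, 7, 29, 35, 33, 34), (16, z, 7, 29, 35, 40, 21), (16, z, 7, 29, 38, 33, 34), (16, z, 7, 29, 38, 40, 21), (18, n, 7, 23, 18, 33, 34), (18, n, 7, 23, 18, 40, 21), (18, n, 7, 23, 27, 33, 34), (18, n, 7, 23, 27, 40, 21), (18, n, 7, 23, 35, 33, 34), (18, n, 7, 23, 35, 40, 21), (18, n, 7, 23, 38, 33, 34), (18, n, 7, 23, 38, 40, 21), (20, m, 37, 35, 30, 32, 20), (20, m, 37, 35, 30, 33, 32), (21, c, 7, 23, 18, 33, 34), (21, c, 7, 23, 18, 40, 21), (21, c, 7, 23, 27, 33, 34), (21, c, 7, 23, 27, 40, 21), (21, c, 7, 23, 35, 33, 34), (21, c, 7, 23, 35, 40, 21), (21, c, 7, 23, 38, 33, 34), (21, c, 7, 23, 38, 40, 21), (24, d, 7, 8, 18, 33, 34), (24, d, 7, 8, 18, 40, 21), (24, d, 7, 8, 27, 33, 34), (24, d, 7, 8, 27, 40, 21), (24, d, 7, 8, 35, 33, 34), (24, d, 7, 8, 35, 40, 21), (24, d, 7, 8, 38, 33, 34), (24, d, 7, 8, 38, 40, 21), (24, m, 37, 28, 30, 32, 20), (24, m, 37, 28, 30, 33, 32), (26, b, 37, 20, 30, 32, 20), (26, b, 37, 20, 30, 33, 32), (29, q, 7, 25, 18, 33, 34), (29, q, 7, 25, 18, 40, 21), (29, q, 7, 25, 27, 33, 34), (29, q, 7, 25, 27, 40, 21), (29, q, 7, 25, 35, 33, 34), (29, q, 7, 25, 35, 40, 21), (29, q, 7, 25, 38, 33, 34), (29, q, 7, 25, 38, 40, 21)}.
Selection A ≠ 30: {(16, z, 7, 29, 18, 33, 34), (16, z, 7, 29, 18, 40, 21), (16, z, 7, 29, 27, 33, 34), (16, z, 7, 29, 27, 40, 21), (16, z, 7, 29, 35, 33, 34), (16, z, 7, 29, 35, 40, 21), (16, z, 7, 29, 38, 33, 34), (16, z, 7, 29, 38, 40, 21), (18, n, 7, 23, 18, 33, 34), (18, n, 7, 23, 18, 40, 21), (18, n, 7, 23, 27, 33, 34), (18, n, 7, 23, 27, 40, 21), (18, n, 7, 23, 35, 33, 34), (18, n, 7, 23, 35, 40, 21), (18, n, 7, 23, 38, 33, 34), (18, n, 7, 23, 38, 40, 21), (21, c, 7, 23, 18, 33, 34), (21, c, 7, 23, 18, 40, 21), (21, c, 7, 23, 27, 33, 34), (21, c, 7, 23, 27, 40, 21), (21, c, 7, 23, 35, 33, 34), (21, c, 7, 23, 35, 40, 21), (21, c, 7, 23, 38, 33, 34), (21, c, 7, 23, 38, 40, 21), (24, d, 7, 8, 18, 33, 34), (24, d, 7, 8, 18, 40, 21), (24, d, 7, 8, 27, 33, 34), (24, d, 7, 8, 27, 40, 21), (24, d, 7, 8, 35, 33, 34), (24, d, 7, 8, 35, 40, 21), (24, d, 7, 8, 38, 33, 34), (24, d, 7, 8, 38, 40, 21), (29, q, 7, 25, 18, 33, 34), (29, q, 7, 25, 18, 40, 21), (29, q, 7, 25, 27, 33, 34), (29, q, 7, 25, 27, 40, 21), (29, q, 7, 25, 35, 33, 34), (29, q, 7, 25, 35, 40, 21), (29, q, 7, 25, 38, 33, 34), (29, q, 7, 25, 38, 40, 21)}
π_{B, D} gives {(7, 16), (7, 18), (7, 21), (7, 24), (7, 29)} (35 duplicate(s) eliminated).

{(7, 16), (7, 18), (7, 21), (7, 24), (7, 29)}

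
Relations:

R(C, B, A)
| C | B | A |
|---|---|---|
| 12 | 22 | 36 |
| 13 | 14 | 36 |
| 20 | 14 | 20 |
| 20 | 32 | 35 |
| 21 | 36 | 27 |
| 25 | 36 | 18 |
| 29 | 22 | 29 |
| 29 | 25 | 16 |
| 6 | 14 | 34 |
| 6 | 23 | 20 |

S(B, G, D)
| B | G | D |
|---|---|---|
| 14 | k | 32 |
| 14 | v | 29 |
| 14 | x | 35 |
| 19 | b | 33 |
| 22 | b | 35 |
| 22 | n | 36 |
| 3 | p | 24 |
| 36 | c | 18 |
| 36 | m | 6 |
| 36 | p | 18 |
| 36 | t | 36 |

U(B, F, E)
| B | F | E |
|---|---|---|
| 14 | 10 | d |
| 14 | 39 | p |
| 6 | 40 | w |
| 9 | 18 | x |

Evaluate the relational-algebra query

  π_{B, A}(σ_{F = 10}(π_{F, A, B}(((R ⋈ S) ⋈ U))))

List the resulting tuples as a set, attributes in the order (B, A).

Natural join on B: {(12, 22, 36, b, 35), (12, 22, 36, n, 36), (13, 14, 36, k, 32), (13, 14, 36, v, 29), (13, 14, 36, x, 35), (20, 14, 20, k, 32), (20, 14, 20, v, 29), (20, 14, 20, x, 35), (21, 36, 27, c, 18), (21, 36, 27, m, 6), (21, 36, 27, p, 18), (21, 36, 27, t, 36), (25, 36, 18, c, 18), (25, 36, 18, m, 6), (25, 36, 18, p, 18), (25, 36, 18, t, 36), (29, 22, 29, b, 35), (29, 22, 29, n, 36), (6, 14, 34, k, 32), (6, 14, 34, v, 29), (6, 14, 34, x, 35)}
Natural join on B: {(13, 14, 36, k, 32, 10, d), (13, 14, 36, k, 32, 39, p), (13, 14, 36, v, 29, 10, d), (13, 14, 36, v, 29, 39, p), (13, 14, 36, x, 35, 10, d), (13, 14, 36, x, 35, 39, p), (20, 14, 20, k, 32, 10, d), (20, 14, 20, k, 32, 39, p), (20, 14, 20, v, 29, 10, d), (20, 14, 20, v, 29, 39, p), (20, 14, 20, x, 35, 10, d), (20, 14, 20, x, 35, 39, p), (6, 14, 34, k, 32, 10, d), (6, 14, 34, k, 32, 39, p), (6, 14, 34, v, 29, 10, d), (6, 14, 34, v, 29, 39, p), (6, 14, 34, x, 35, 10, d), (6, 14, 34, x, 35, 39, p)}
π_{F, A, B} gives {(10, 20, 14), (10, 34, 14), (10, 36, 14), (39, 20, 14), (39, 34, 14), (39, 36, 14)} (12 duplicate(s) eliminated).
σ[F = 10]: keep tuples satisfying F = 10 → {(10, 20, 14), (10, 34, 14), (10, 36, 14)}
π_{B, A} gives {(14, 20), (14, 34), (14, 36)}.

{(14, 20), (14, 34), (14, 36)}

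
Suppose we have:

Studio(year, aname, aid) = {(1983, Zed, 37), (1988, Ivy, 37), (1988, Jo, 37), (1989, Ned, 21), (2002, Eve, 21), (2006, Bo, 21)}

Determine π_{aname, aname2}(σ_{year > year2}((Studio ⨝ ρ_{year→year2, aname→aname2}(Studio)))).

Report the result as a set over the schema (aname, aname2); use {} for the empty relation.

ρ[year→year2, aname→aname2]: schema becomes (year2, aname2, aid); tuples unchanged.
Natural join on aid: {(1983, Zed, 37, 1983, Zed), (1983, Zed, 37, 1988, Ivy), (1983, Zed, 37, 1988, Jo), (1988, Ivy, 37, 1983, Zed), (1988, Ivy, 37, 1988, Ivy), (1988, Ivy, 37, 1988, Jo), (1988, Jo, 37, 1983, Zed), (1988, Jo, 37, 1988, Ivy), (1988, Jo, 37, 1988, Jo), (1989, Ned, 21, 1989, Ned), (1989, Ned, 21, 2002, Eve), (1989, Ned, 21, 2006, Bo), (2002, Eve, 21, 1989, Ned), (2002, Eve, 21, 2002, Eve), (2002, Eve, 21, 2006, Bo), (2006, Bo, 21, 1989, Ned), (2006, Bo, 21, 2002, Eve), (2006, Bo, 21, 2006, Bo)}
Apply σ_{year > year2}; surviving tuples: {(1988, Ivy, 37, 1983, Zed), (1988, Jo, 37, 1983, Zed), (2002, Eve, 21, 1989, Ned), (2006, Bo, 21, 1989, Ned), (2006, Bo, 21, 2002, Eve)}
π[aname, aname2]: project onto (aname, aname2) → {(Bo, Eve), (Bo, Ned), (Eve, Ned), (Ivy, Zed), (Jo, Zed)}

{(Bo, Eve), (Bo, Ned), (Eve, Ned), (Ivy, Zed), (Jo, Zed)}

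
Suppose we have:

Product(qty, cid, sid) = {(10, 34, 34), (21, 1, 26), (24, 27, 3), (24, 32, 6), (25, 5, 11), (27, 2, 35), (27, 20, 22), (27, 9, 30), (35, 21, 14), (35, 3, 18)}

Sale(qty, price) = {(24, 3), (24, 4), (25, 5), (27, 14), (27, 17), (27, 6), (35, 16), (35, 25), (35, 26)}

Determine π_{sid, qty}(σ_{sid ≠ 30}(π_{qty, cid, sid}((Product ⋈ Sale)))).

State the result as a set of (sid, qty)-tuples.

{(11, 25), (14, 35), (18, 35), (22, 27), (3, 24), (35, 27), (6, 24)}

Natural join on qty: {(24, 27, 3, 3), (24, 27, 3, 4), (24, 32, 6, 3), (24, 32, 6, 4), (25, 5, 11, 5), (27, 2, 35, 14), (27, 2, 35, 17), (27, 2, 35, 6), (27, 20, 22, 14), (27, 20, 22, 17), (27, 20, 22, 6), (27, 9, 30, 14), (27, 9, 30, 17), (27, 9, 30, 6), (35, 21, 14, 16), (35, 21, 14, 25), (35, 21, 14, 26), (35, 3, 18, 16), (35, 3, 18, 25), (35, 3, 18, 26)}
π_{qty, cid, sid} gives {(24, 27, 3), (24, 32, 6), (25, 5, 11), (27, 2, 35), (27, 20, 22), (27, 9, 30), (35, 21, 14), (35, 3, 18)} (12 duplicate(s) eliminated).
Selection sid ≠ 30: {(24, 27, 3), (24, 32, 6), (25, 5, 11), (27, 2, 35), (27, 20, 22), (35, 21, 14), (35, 3, 18)}
π_{sid, qty} gives {(11, 25), (14, 35), (18, 35), (22, 27), (3, 24), (35, 27), (6, 24)}.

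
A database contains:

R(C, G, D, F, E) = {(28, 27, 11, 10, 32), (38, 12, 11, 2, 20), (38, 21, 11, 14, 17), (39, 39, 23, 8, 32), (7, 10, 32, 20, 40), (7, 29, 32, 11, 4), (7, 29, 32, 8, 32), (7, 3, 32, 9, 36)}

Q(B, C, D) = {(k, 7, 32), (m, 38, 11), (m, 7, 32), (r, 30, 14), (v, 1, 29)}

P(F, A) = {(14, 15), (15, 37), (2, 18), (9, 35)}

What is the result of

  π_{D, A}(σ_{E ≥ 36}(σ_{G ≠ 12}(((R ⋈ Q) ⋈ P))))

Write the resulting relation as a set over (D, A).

Natural join on C, D: {(38, 12, 11, 2, 20, m), (38, 21, 11, 14, 17, m), (7, 10, 32, 20, 40, k), (7, 10, 32, 20, 40, m), (7, 29, 32, 11, 4, k), (7, 29, 32, 11, 4, m), (7, 29, 32, 8, 32, k), (7, 29, 32, 8, 32, m), (7, 3, 32, 9, 36, k), (7, 3, 32, 9, 36, m)}
Natural join on F: {(38, 12, 11, 2, 20, m, 18), (38, 21, 11, 14, 17, m, 15), (7, 3, 32, 9, 36, k, 35), (7, 3, 32, 9, 36, m, 35)}
Apply σ_{G ≠ 12}; surviving tuples: {(38, 21, 11, 14, 17, m, 15), (7, 3, 32, 9, 36, k, 35), (7, 3, 32, 9, 36, m, 35)}
Apply σ_{E ≥ 36}; surviving tuples: {(7, 3, 32, 9, 36, k, 35), (7, 3, 32, 9, 36, m, 35)}
Keep only column(s) D, A (1 duplicate(s) eliminated): {(32, 35)}

{(32, 35)}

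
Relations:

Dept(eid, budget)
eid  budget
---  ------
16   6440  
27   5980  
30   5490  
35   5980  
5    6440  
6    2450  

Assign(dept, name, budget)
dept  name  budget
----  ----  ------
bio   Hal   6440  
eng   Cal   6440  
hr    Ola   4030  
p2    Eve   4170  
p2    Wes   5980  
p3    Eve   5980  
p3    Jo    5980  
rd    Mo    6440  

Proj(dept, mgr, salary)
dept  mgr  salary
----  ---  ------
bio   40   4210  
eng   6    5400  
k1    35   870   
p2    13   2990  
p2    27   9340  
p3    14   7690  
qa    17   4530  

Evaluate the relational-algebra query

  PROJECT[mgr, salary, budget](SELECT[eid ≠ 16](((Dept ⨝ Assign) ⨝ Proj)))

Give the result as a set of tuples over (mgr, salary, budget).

Natural join on budget: {(16, 6440, bio, Hal), (16, 6440, eng, Cal), (16, 6440, rd, Mo), (27, 5980, p2, Wes), (27, 5980, p3, Eve), (27, 5980, p3, Jo), (35, 5980, p2, Wes), (35, 5980, p3, Eve), (35, 5980, p3, Jo), (5, 6440, bio, Hal), (5, 6440, eng, Cal), (5, 6440, rd, Mo)}
Natural join on dept: {(16, 6440, bio, Hal, 40, 4210), (16, 6440, eng, Cal, 6, 5400), (27, 5980, p2, Wes, 13, 2990), (27, 5980, p2, Wes, 27, 9340), (27, 5980, p3, Eve, 14, 7690), (27, 5980, p3, Jo, 14, 7690), (35, 5980, p2, Wes, 13, 2990), (35, 5980, p2, Wes, 27, 9340), (35, 5980, p3, Eve, 14, 7690), (35, 5980, p3, Jo, 14, 7690), (5, 6440, bio, Hal, 40, 4210), (5, 6440, eng, Cal, 6, 5400)}
Apply σ_{eid ≠ 16}; surviving tuples: {(27, 5980, p2, Wes, 13, 2990), (27, 5980, p2, Wes, 27, 9340), (27, 5980, p3, Eve, 14, 7690), (27, 5980, p3, Jo, 14, 7690), (35, 5980, p2, Wes, 13, 2990), (35, 5980, p2, Wes, 27, 9340), (35, 5980, p3, Eve, 14, 7690), (35, 5980, p3, Jo, 14, 7690), (5, 6440, bio, Hal, 40, 4210), (5, 6440, eng, Cal, 6, 5400)}
Keep only column(s) mgr, salary, budget (5 duplicate(s) eliminated): {(13, 2990, 5980), (14, 7690, 5980), (27, 9340, 5980), (40, 4210, 6440), (6, 5400, 6440)}

{(13, 2990, 5980), (14, 7690, 5980), (27, 9340, 5980), (40, 4210, 6440), (6, 5400, 6440)}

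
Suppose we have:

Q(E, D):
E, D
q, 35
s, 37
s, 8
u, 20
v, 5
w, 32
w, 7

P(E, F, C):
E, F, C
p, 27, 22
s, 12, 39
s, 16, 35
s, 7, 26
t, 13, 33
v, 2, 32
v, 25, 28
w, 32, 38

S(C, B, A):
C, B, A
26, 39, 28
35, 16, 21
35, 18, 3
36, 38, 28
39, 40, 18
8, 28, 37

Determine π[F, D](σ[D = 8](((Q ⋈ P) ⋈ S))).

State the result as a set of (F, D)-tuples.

{(12, 8), (16, 8), (7, 8)}

Q ⋈ P (natural join on E): {(s, 37, 12, 39), (s, 37, 16, 35), (s, 37, 7, 26), (s, 8, 12, 39), (s, 8, 16, 35), (s, 8, 7, 26), (v, 5, 2, 32), (v, 5, 25, 28), (w, 32, 32, 38), (w, 7, 32, 38)}
(Q ⋈ P) ⋈ S (natural join on C): {(s, 37, 12, 39, 40, 18), (s, 37, 16, 35, 16, 21), (s, 37, 16, 35, 18, 3), (s, 37, 7, 26, 39, 28), (s, 8, 12, 39, 40, 18), (s, 8, 16, 35, 16, 21), (s, 8, 16, 35, 18, 3), (s, 8, 7, 26, 39, 28)}
Selection D = 8: {(s, 8, 12, 39, 40, 18), (s, 8, 16, 35, 16, 21), (s, 8, 16, 35, 18, 3), (s, 8, 7, 26, 39, 28)}
Projecting to F, D (1 duplicate(s) eliminated): {(12, 8), (16, 8), (7, 8)}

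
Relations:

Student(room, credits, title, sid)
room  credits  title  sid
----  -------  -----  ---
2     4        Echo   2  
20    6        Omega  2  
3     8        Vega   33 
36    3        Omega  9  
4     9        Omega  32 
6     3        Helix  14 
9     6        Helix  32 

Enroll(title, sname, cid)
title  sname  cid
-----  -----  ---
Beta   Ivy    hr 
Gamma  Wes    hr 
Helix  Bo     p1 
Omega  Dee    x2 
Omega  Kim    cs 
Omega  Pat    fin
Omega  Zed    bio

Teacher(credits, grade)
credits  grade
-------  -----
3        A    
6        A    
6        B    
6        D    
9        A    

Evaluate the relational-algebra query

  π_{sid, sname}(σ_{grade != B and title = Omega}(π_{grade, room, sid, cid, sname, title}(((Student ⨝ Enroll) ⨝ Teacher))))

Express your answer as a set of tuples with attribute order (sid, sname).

{(2, Dee), (2, Kim), (2, Pat), (2, Zed), (32, Dee), (32, Kim), (32, Pat), (32, Zed), (9, Dee), (9, Kim), (9, Pat), (9, Zed)}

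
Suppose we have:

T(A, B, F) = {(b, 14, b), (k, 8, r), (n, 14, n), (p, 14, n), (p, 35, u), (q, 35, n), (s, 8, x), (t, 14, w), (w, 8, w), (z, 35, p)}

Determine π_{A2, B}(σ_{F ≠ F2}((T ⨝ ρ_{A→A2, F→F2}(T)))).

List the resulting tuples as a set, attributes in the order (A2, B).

ρ[A→A2, F→F2]: schema becomes (A2, B, F2); tuples unchanged.
T ⋈ ρ_{A→A2, F→F2}(T) (natural join on B): {(b, 14, b, b, b), (b, 14, b, n, n), (b, 14, b, p, n), (b, 14, b, t, w), (k, 8, r, k, r), (k, 8, r, s, x), (k, 8, r, w, w), (n, 14, n, b, b), (n, 14, n, n, n), (n, 14, n, p, n), (n, 14, n, t, w), (p, 14, n, b, b), (p, 14, n, n, n), (p, 14, n, p, n), (p, 14, n, t, w), (p, 35, u, p, u), (p, 35, u, q, n), (p, 35, u, z, p), (q, 35, n, p, u), (q, 35, n, q, n), (q, 35, n, z, p), (s, 8, x, k, r), (s, 8, x, s, x), (s, 8, x, w, w), (t, 14, w, b, b), (t, 14, w, n, n), (t, 14, w, p, n), (t, 14, w, t, w), (w, 8, w, k, r), (w, 8, w, s, x), (w, 8, w, w, w), (z, 35, p, p, u), (z, 35, p, q, n), (z, 35, p, z, p)}
Apply σ_{F ≠ F2}; surviving tuples: {(b, 14, b, n, n), (b, 14, b, p, n), (b, 14, b, t, w), (k, 8, r, s, x), (k, 8, r, w, w), (n, 14, n, b, b), (n, 14, n, t, w), (p, 14, n, b, b), (p, 14, n, t, w), (p, 35, u, q, n), (p, 35, u, z, p), (q, 35, n, p, u), (q, 35, n, z, p), (s, 8, x, k, r), (s, 8, x, w, w), (t, 14, w, b, b), (t, 14, w, n, n), (t, 14, w, p, n), (w, 8, w, k, r), (w, 8, w, s, x), (z, 35, p, p, u), (z, 35, p, q, n)}
π_{A2, B} gives {(b, 14), (k, 8), (n, 14), (p, 14), (p, 35), (q, 35), (s, 8), (t, 14), (w, 8), (z, 35)} (12 duplicate(s) eliminated).

{(b, 14), (k, 8), (n, 14), (p, 14), (p, 35), (q, 35), (s, 8), (t, 14), (w, 8), (z, 35)}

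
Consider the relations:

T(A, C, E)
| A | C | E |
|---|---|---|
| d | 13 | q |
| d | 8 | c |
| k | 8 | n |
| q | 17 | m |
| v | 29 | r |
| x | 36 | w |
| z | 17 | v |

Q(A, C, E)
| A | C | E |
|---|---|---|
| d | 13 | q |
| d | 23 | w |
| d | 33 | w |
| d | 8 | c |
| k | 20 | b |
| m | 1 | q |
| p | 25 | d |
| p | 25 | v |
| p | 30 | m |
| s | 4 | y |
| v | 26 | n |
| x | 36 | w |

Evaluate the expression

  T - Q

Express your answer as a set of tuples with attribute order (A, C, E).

{(k, 8, n), (q, 17, m), (v, 29, r), (z, 17, v)}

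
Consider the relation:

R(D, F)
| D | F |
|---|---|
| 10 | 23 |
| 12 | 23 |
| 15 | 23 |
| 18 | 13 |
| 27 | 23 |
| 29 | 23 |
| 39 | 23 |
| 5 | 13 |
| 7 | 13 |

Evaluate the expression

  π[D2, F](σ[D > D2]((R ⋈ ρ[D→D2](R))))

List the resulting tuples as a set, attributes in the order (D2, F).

ρ[D→D2]: schema becomes (D2, F); tuples unchanged.
Natural join on F: {(10, 23, 10), (10, 23, 12), (10, 23, 15), (10, 23, 27), (10, 23, 29), (10, 23, 39), (12, 23, 10), (12, 23, 12), (12, 23, 15), (12, 23, 27), (12, 23, 29), (12, 23, 39), (15, 23, 10), (15, 23, 12), (15, 23, 15), (15, 23, 27), (15, 23, 29), (15, 23, 39), (18, 13, 18), (18, 13, 5), (18, 13, 7), (27, 23, 10), (27, 23, 12), (27, 23, 15), (27, 23, 27), (27, 23, 29), (27, 23, 39), (29, 23, 10), (29, 23, 12), (29, 23, 15), (29, 23, 27), (29, 23, 29), (29, 23, 39), (39, 23, 10), (39, 23, 12), (39, 23, 15), (39, 23, 27), (39, 23, 29), (39, 23, 39), (5, 13, 18), (5, 13, 5), (5, 13, 7), (7, 13, 18), (7, 13, 5), (7, 13, 7)}
σ[D > D2]: keep tuples satisfying D > D2 → {(12, 23, 10), (15, 23, 10), (15, 23, 12), (18, 13, 5), (18, 13, 7), (27, 23, 10), (27, 23, 12), (27, 23, 15), (29, 23, 10), (29, 23, 12), (29, 23, 15), (29, 23, 27), (39, 23, 10), (39, 23, 12), (39, 23, 15), (39, 23, 27), (39, 23, 29), (7, 13, 5)}
π[D2, F]: project onto (D2, F) (11 duplicate(s) eliminated) → {(10, 23), (12, 23), (15, 23), (27, 23), (29, 23), (5, 13), (7, 13)}

{(10, 23), (12, 23), (15, 23), (27, 23), (29, 23), (5, 13), (7, 13)}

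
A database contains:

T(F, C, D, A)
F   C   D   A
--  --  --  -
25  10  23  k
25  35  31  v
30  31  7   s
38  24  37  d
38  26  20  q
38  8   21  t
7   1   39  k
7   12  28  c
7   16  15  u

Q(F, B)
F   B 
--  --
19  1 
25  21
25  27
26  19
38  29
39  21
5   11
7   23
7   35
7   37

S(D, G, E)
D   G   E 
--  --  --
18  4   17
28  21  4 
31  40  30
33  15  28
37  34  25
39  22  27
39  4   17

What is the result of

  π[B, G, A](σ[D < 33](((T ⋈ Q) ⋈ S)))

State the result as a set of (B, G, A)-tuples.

{(21, 40, v), (23, 21, c), (27, 40, v), (35, 21, c), (37, 21, c)}

Natural join on F: {(25, 10, 23, k, 21), (25, 10, 23, k, 27), (25, 35, 31, v, 21), (25, 35, 31, v, 27), (38, 24, 37, d, 29), (38, 26, 20, q, 29), (38, 8, 21, t, 29), (7, 1, 39, k, 23), (7, 1, 39, k, 35), (7, 1, 39, k, 37), (7, 12, 28, c, 23), (7, 12, 28, c, 35), (7, 12, 28, c, 37), (7, 16, 15, u, 23), (7, 16, 15, u, 35), (7, 16, 15, u, 37)}
Natural join on D: {(25, 35, 31, v, 21, 40, 30), (25, 35, 31, v, 27, 40, 30), (38, 24, 37, d, 29, 34, 25), (7, 1, 39, k, 23, 22, 27), (7, 1, 39, k, 23, 4, 17), (7, 1, 39, k, 35, 22, 27), (7, 1, 39, k, 35, 4, 17), (7, 1, 39, k, 37, 22, 27), (7, 1, 39, k, 37, 4, 17), (7, 12, 28, c, 23, 21, 4), (7, 12, 28, c, 35, 21, 4), (7, 12, 28, c, 37, 21, 4)}
Selection D < 33: {(25, 35, 31, v, 21, 40, 30), (25, 35, 31, v, 27, 40, 30), (7, 12, 28, c, 23, 21, 4), (7, 12, 28, c, 35, 21, 4), (7, 12, 28, c, 37, 21, 4)}
π_{B, G, A} gives {(21, 40, v), (23, 21, c), (27, 40, v), (35, 21, c), (37, 21, c)}.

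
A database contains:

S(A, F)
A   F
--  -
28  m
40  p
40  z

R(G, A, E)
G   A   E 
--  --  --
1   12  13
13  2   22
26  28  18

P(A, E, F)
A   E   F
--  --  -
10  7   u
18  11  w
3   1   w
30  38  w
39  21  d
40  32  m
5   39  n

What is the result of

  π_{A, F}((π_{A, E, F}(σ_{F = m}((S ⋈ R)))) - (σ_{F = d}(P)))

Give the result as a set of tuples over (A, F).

{(28, m)}

S ⋈ R (natural join on A): {(28, m, 26, 18)}
σ[F = m]: keep tuples satisfying F = m → {(28, m, 26, 18)}
Keep only column(s) A, E, F: {(28, 18, m)}
σ[F = d]: keep tuples satisfying F = d → {(39, 21, d)}
Taking the difference: {(28, 18, m)}
Keep only column(s) A, F: {(28, m)}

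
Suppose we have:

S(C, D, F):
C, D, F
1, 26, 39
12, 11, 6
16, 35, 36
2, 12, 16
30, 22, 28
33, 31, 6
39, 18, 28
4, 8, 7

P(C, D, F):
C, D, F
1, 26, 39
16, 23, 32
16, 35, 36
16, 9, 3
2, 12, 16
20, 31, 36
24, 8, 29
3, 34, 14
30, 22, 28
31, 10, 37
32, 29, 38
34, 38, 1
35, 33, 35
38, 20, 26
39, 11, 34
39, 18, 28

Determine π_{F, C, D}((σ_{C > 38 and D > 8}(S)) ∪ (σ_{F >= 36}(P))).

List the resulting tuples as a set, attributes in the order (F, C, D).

Apply σ_{C > 38 and D > 8}; surviving tuples: {(39, 18, 28)}
Apply σ_{F >= 36}; surviving tuples: {(1, 26, 39), (16, 35, 36), (20, 31, 36), (31, 10, 37), (32, 29, 38)}
Union: {(39, 18, 28)} with {(1, 26, 39), (16, 35, 36), (20, 31, 36), (31, 10, 37), (32, 29, 38)} → {(1, 26, 39), (16, 35, 36), (20, 31, 36), (31, 10, 37), (32, 29, 38), (39, 18, 28)}
π_{F, C, D} gives {(28, 39, 18), (36, 16, 35), (36, 20, 31), (37, 31, 10), (38, 32, 29), (39, 1, 26)}.

{(28, 39, 18), (36, 16, 35), (36, 20, 31), (37, 31, 10), (38, 32, 29), (39, 1, 26)}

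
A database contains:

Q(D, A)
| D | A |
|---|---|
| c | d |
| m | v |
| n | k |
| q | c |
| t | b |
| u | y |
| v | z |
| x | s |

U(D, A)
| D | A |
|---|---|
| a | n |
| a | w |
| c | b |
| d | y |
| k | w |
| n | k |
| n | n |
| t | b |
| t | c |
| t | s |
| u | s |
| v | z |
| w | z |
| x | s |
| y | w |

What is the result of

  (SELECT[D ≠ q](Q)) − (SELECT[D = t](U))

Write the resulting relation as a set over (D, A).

Filtering on D ≠ q leaves {(c, d), (m, v), (n, k), (t, b), (u, y), (v, z), (x, s)}.
Filtering on D = t leaves {(t, b), (t, c), (t, s)}.
Taking the difference: {(c, d), (m, v), (n, k), (u, y), (v, z), (x, s)}

{(c, d), (m, v), (n, k), (u, y), (v, z), (x, s)}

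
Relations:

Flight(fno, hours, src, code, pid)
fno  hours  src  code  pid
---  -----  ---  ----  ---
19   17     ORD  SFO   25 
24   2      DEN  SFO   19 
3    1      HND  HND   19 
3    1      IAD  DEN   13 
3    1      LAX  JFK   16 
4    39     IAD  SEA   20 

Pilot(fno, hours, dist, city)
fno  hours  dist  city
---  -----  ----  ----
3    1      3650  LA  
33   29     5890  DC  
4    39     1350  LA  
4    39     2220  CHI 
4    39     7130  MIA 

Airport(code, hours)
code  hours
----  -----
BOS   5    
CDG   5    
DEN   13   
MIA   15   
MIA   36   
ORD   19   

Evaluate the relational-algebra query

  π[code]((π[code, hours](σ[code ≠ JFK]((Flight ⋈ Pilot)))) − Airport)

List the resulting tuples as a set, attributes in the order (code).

{DEN, HND, SEA}

Flight ⋈ Pilot (natural join on fno, hours): {(3, 1, HND, HND, 19, 3650, LA), (3, 1, IAD, DEN, 13, 3650, LA), (3, 1, LAX, JFK, 16, 3650, LA), (4, 39, IAD, SEA, 20, 1350, LA), (4, 39, IAD, SEA, 20, 2220, CHI), (4, 39, IAD, SEA, 20, 7130, MIA)}
σ[code ≠ JFK]: keep tuples satisfying code ≠ JFK → {(3, 1, HND, HND, 19, 3650, LA), (3, 1, IAD, DEN, 13, 3650, LA), (4, 39, IAD, SEA, 20, 1350, LA), (4, 39, IAD, SEA, 20, 2220, CHI), (4, 39, IAD, SEA, 20, 7130, MIA)}
π[code, hours]: project onto (code, hours) (2 duplicate(s) eliminated) → {(DEN, 1), (HND, 1), (SEA, 39)}
Taking the difference: {(DEN, 1), (HND, 1), (SEA, 39)}
π[code]: project onto (code) → {DEN, HND, SEA}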